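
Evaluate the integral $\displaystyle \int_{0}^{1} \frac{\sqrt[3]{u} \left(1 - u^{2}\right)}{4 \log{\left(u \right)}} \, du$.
$- \frac{\log{\left(10 \right)}}{4} + \frac{\log{\left(2 \right)}}{2}$

Replace the exponent $\frac{1}{3}$ by a parameter $a$: let $I(a) = \int_{0}^{1} \frac{- u^{\frac{7}{3}} + u^{a}}{4 \log{\left(u \right)}} \, du$.

Since $\dfrac{\partial}{\partial a}\,u^{a} = u^{a} \ln u$, the $\ln u$ in the denominator cancels and
$$\frac{dI}{da} = \int_{0}^{1} \frac{1}{4} u^{a} \, du = \frac{1}{4} \left[\frac{u^{a+1}}{a+1}\right]_0^1 = \frac{1}{4 \left(a + 1\right)}.$$

Integrating with respect to $a$ gives $I(a) = \frac{\log{\left(a + 1 \right)}}{4} - \frac{\log{\left(10 \right)}}{4} + \frac{\log{\left(3 \right)}}{4} + C$.

At $a = \frac{7}{3}$ the integrand is identically $0$, so $I(\frac{7}{3}) = 0$. The closed form gives $0$, hence $C = 0$.

Setting $a = \frac{1}{3}$:
$$I = - \frac{\log{\left(10 \right)}}{4} + \frac{\log{\left(2 \right)}}{2}.$$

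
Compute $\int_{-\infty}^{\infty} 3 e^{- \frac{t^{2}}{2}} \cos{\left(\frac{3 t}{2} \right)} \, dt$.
$\frac{3 \sqrt{2} \sqrt{\pi}}{e^{\frac{9}{8}}}$

Treat the cosine frequency as a parameter and define $I(b) = \int_{-\infty}^{\infty} 3 e^{- \frac{t^{2}}{2}} \cos{\left(b t \right)} \, dt$.

Differentiating under the integral sign,
$$I'(b) = \int_{-\infty}^{\infty} - 3 t e^{- \frac{t^{2}}{2}} \sin{\left(b t \right)} \, dt.$$

Integrate $\int_{-\infty}^{\infty} t \sin(b t)\, e^{- \frac{t^{2}}{2}}\, dt$ by parts with $u = \sin(b t)$ and $dv = t\, e^{- \frac{t^{2}}{2}}\, dt$, giving $v = - e^{- \frac{t^{2}}{2}}$. The boundary term vanishes and
$$\int_{-\infty}^{\infty} t \sin(b t)\, e^{- \frac{t^{2}}{2}}\, dt = b \int_{-\infty}^{\infty} \cos(b t)\, e^{- \frac{t^{2}}{2}}\, dt,$$
so $I'(b) = - b\, I(b)$.

This is a separable first-order ODE; solving with the initial condition $I(0) = \int_{-\infty}^{\infty} 3 e^{- \frac{t^{2}}{2}}\,dt = 3 \sqrt{2} \sqrt{\pi}$ gives
$$I(b) = 3 \sqrt{2} \sqrt{\pi} e^{- \frac{b^{2}}{2}}.$$

Setting $b = \frac{3}{2}$:
$$I = \frac{3 \sqrt{2} \sqrt{\pi}}{e^{\frac{9}{8}}}.$$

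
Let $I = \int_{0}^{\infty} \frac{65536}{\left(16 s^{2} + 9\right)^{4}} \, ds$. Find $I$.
$\frac{2560 \pi}{2187}$

Recall the elementary integral
$$J(a) = \int_{0}^{\infty} \frac{1}{a^{2} + s^{2}} \, ds = \frac{\pi}{2 a}.$$

Differentiating under the integral sign with respect to $a$,
$$\frac{dJ}{da} = \int_{0}^{\infty} - \frac{2 a}{\left(a^{2} + s^{2}\right)^{2}} \, ds = - \frac{\pi}{2 a^{2}},$$
so $\int_{0}^{\infty} \frac{1}{\left(a^{2} + s^{2}\right)^{2}} \, ds = \frac{\pi}{4 a^{3}}$.

Repeating — each differentiation of $1/(s^2+a^2)^j$ produces $-2ja/(s^2+a^2)^{j+1}$ — and dividing through by $-2ja$ at each step yields, after $3$ differentiations in total,
$$\int_{0}^{\infty} \frac{1}{\left(a^{2} + s^{2}\right)^{4}} \, ds = \frac{5 \pi}{32 a^{7}}.$$

Setting $a = \frac{3}{4}$:
$$I = \frac{2560 \pi}{2187}.$$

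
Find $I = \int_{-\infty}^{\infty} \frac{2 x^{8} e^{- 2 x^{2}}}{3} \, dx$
$\frac{35 \sqrt{2} \sqrt{\pi}}{256}$

Consider the simpler parametrised integral
$$J(a) = \int_{-\infty}^{\infty} \frac{2 e^{- a x^{2}}}{3} \, dx = \frac{2 \sqrt{\pi}}{3 \sqrt{a}}.$$

Differentiating under the integral sign brings down a factor of $(-x^2)$:
$$\frac{dJ}{da} = \int_{-\infty}^{\infty} - \frac{2 x^{2} e^{- a x^{2}}}{3} \, dx = - \frac{\sqrt{\pi}}{3 a^{\frac{3}{2}}}.$$

Repeating $4$ times in total — each differentiation brings down another $(-x^2)$ — gives
$$\frac{d^{4}J}{da^{4}} = \int_{-\infty}^{\infty} \frac{2 x^{8} e^{- a x^{2}}}{3} \, dx = \frac{35 \sqrt{\pi}}{8 a^{\frac{9}{2}}},$$
and the integrand here is exactly the target integrand, so $I = \frac{35 \sqrt{\pi}}{8 a^{\frac{9}{2}}}$.

Setting $a = 2$:
$$I = \frac{35 \sqrt{2} \sqrt{\pi}}{256}.$$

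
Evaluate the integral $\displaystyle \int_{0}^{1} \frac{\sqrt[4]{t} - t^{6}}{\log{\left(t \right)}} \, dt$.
$\log{\left(\frac{5}{28} \right)}$

Consider the one-parameter family: let $I(a) = \int_{0}^{1} \frac{- t^{6} + t^{a}}{\log{\left(t \right)}} \, dt$.

Since $\dfrac{\partial}{\partial a}\,t^{a} = t^{a} \ln t$, the $\ln t$ in the denominator cancels and
$$\frac{dI}{da} = \int_{0}^{1} t^{a} \, dt = \left[\frac{t^{a+1}}{a+1}\right]_0^1 = \frac{1}{a + 1}.$$

Integrating with respect to $a$ gives $I(a) = \log{\left(\frac{a}{7} + \frac{1}{7} \right)} + C$.

At $a = 6$ the integrand is identically $0$, so $I(6) = 0$. The closed form gives $0$, hence $C = 0$.

Setting $a = \frac{1}{4}$:
$$I = \log{\left(\frac{5}{28} \right)}.$$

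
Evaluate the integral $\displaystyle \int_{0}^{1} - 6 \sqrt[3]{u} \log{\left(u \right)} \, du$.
$\frac{27}{8}$

Begin with the known integral
$$J(a) = \int_{0}^{1} - 6 u^{a} \, du = - \frac{6}{a + 1}.$$

Differentiating under the integral sign brings down a factor of $\ln u$:
$$\frac{dJ}{da} = \int_{0}^{1} - 6 u^{a} \log{\left(u \right)} \, du = \frac{6}{\left(a + 1\right)^{2}}.$$

The integral on the left is $I$, so $I = \frac{6}{\left(a + 1\right)^{2}}$.

Setting $a = \frac{1}{3}$:
$$I = \frac{27}{8}.$$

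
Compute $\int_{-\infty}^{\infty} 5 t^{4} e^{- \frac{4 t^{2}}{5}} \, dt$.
$\frac{375 \sqrt{5} \sqrt{\pi}}{128}$

Consider the simpler parametrised integral
$$J(a) = \int_{-\infty}^{\infty} 5 e^{- a t^{2}} \, dt = \frac{5 \sqrt{\pi}}{\sqrt{a}}.$$

Differentiating under the integral sign brings down a factor of $(-t^2)$:
$$\frac{dJ}{da} = \int_{-\infty}^{\infty} - 5 t^{2} e^{- a t^{2}} \, dt = - \frac{5 \sqrt{\pi}}{2 a^{\frac{3}{2}}}.$$

Repeating twice in total — each differentiation brings down another $(-t^2)$ — gives
$$\frac{d^{2}J}{da^{2}} = \int_{-\infty}^{\infty} 5 t^{4} e^{- a t^{2}} \, dt = \frac{15 \sqrt{\pi}}{4 a^{\frac{5}{2}}},$$
and the integrand here is exactly the target integrand, so $I = \frac{15 \sqrt{\pi}}{4 a^{\frac{5}{2}}}$.

Setting $a = \frac{4}{5}$:
$$I = \frac{375 \sqrt{5} \sqrt{\pi}}{128}.$$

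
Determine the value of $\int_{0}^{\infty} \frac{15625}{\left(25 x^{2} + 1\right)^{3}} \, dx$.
$\frac{9375 \pi}{16}$

Recall the elementary integral
$$J(a) = \int_{0}^{\infty} \frac{1}{a^{2} + x^{2}} \, dx = \frac{\pi}{2 a}.$$

Differentiating under the integral sign with respect to $a$,
$$\frac{dJ}{da} = \int_{0}^{\infty} - \frac{2 a}{\left(a^{2} + x^{2}\right)^{2}} \, dx = - \frac{\pi}{2 a^{2}},$$
so $\int_{0}^{\infty} \frac{1}{\left(a^{2} + x^{2}\right)^{2}} \, dx = \frac{\pi}{4 a^{3}}$.

Repeating — each differentiation of $1/(x^2+a^2)^j$ produces $-2ja/(x^2+a^2)^{j+1}$ — and dividing through by $-2ja$ at each step yields, after $2$ differentiations in total,
$$\int_{0}^{\infty} \frac{1}{\left(a^{2} + x^{2}\right)^{3}} \, dx = \frac{3 \pi}{16 a^{5}}.$$

Setting $a = \frac{1}{5}$:
$$I = \frac{9375 \pi}{16}.$$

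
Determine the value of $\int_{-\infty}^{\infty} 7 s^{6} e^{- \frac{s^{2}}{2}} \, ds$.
$105 \sqrt{2} \sqrt{\pi}$

Consider the simpler parametrised integral
$$J(a) = \int_{-\infty}^{\infty} 7 e^{- a s^{2}} \, ds = \frac{7 \sqrt{\pi}}{\sqrt{a}}.$$

Differentiating under the integral sign brings down a factor of $(-s^2)$:
$$\frac{dJ}{da} = \int_{-\infty}^{\infty} - 7 s^{2} e^{- a s^{2}} \, ds = - \frac{7 \sqrt{\pi}}{2 a^{\frac{3}{2}}}.$$

Repeating $3$ times in total — each differentiation brings down another $(-s^2)$ — gives
$$\frac{d^{3}J}{da^{3}} = \int_{-\infty}^{\infty} - 7 s^{6} e^{- a s^{2}} \, ds = - \frac{105 \sqrt{\pi}}{8 a^{\frac{7}{2}}},$$
and the integrand here is $(-1)^{3}$ times the target integrand, so $I = (-1)^{3}\,\frac{d^{3}J}{da^{3}} = \frac{105 \sqrt{\pi}}{8 a^{\frac{7}{2}}}$.

Setting $a = \frac{1}{2}$:
$$I = 105 \sqrt{2} \sqrt{\pi}.$$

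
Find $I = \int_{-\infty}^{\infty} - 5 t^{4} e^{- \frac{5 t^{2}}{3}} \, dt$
$- \frac{27 \sqrt{15} \sqrt{\pi}}{100}$

Begin with the known integral
$$J(a) = \int_{-\infty}^{\infty} - 5 e^{- a t^{2}} \, dt = - \frac{5 \sqrt{\pi}}{\sqrt{a}}.$$

Differentiating under the integral sign brings down a factor of $(-t^2)$:
$$\frac{dJ}{da} = \int_{-\infty}^{\infty} 5 t^{2} e^{- a t^{2}} \, dt = \frac{5 \sqrt{\pi}}{2 a^{\frac{3}{2}}}.$$

Repeating twice in total — each differentiation brings down another $(-t^2)$ — gives
$$\frac{d^{2}J}{da^{2}} = \int_{-\infty}^{\infty} - 5 t^{4} e^{- a t^{2}} \, dt = - \frac{15 \sqrt{\pi}}{4 a^{\frac{5}{2}}},$$
and the integrand here is exactly the target integrand, so $I = - \frac{15 \sqrt{\pi}}{4 a^{\frac{5}{2}}}$.

Setting $a = \frac{5}{3}$:
$$I = - \frac{27 \sqrt{15} \sqrt{\pi}}{100}.$$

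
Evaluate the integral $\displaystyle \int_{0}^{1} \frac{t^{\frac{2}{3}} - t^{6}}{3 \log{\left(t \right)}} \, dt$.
$- \frac{\log{\left(7 \right)}}{3} - \frac{\log{\left(3 \right)}}{3} + \frac{\log{\left(5 \right)}}{3}$

Consider the one-parameter family: let $I(a) = \int_{0}^{1} \frac{t^{\frac{2}{3}} - t^{a}}{3 \log{\left(t \right)}} \, dt$.

Since $\dfrac{\partial}{\partial a}\,t^{a} = t^{a} \ln t$, the $\ln t$ in the denominator cancels and
$$\frac{dI}{da} = \int_{0}^{1} - \frac{1}{3} t^{a} \, dt = - \frac{1}{3} \left[\frac{t^{a+1}}{a+1}\right]_0^1 = - \frac{1}{3 a + 3}.$$

Integrating with respect to $a$ gives $I(a) = - \frac{\log{\left(a + 1 \right)}}{3} - \frac{\log{\left(3 \right)}}{3} + \frac{\log{\left(5 \right)}}{3} + C$.

At $a = \frac{2}{3}$ the integrand is identically $0$, so $I(\frac{2}{3}) = 0$. The closed form gives $0$, hence $C = 0$.

Setting $a = 6$:
$$I = - \frac{\log{\left(7 \right)}}{3} - \frac{\log{\left(3 \right)}}{3} + \frac{\log{\left(5 \right)}}{3}.$$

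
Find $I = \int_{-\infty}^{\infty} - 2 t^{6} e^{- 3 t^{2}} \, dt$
$- \frac{5 \sqrt{3} \sqrt{\pi}}{108}$

Start from the elementary integral
$$J(a) = \int_{-\infty}^{\infty} - 2 e^{- a t^{2}} \, dt = - \frac{2 \sqrt{\pi}}{\sqrt{a}}.$$

Differentiating under the integral sign brings down a factor of $(-t^2)$:
$$\frac{dJ}{da} = \int_{-\infty}^{\infty} 2 t^{2} e^{- a t^{2}} \, dt = \frac{\sqrt{\pi}}{a^{\frac{3}{2}}}.$$

Repeating $3$ times in total — each differentiation brings down another $(-t^2)$ — gives
$$\frac{d^{3}J}{da^{3}} = \int_{-\infty}^{\infty} 2 t^{6} e^{- a t^{2}} \, dt = \frac{15 \sqrt{\pi}}{4 a^{\frac{7}{2}}},$$
and the integrand here is $(-1)^{3}$ times the target integrand, so $I = (-1)^{3}\,\frac{d^{3}J}{da^{3}} = - \frac{15 \sqrt{\pi}}{4 a^{\frac{7}{2}}}$.

Setting $a = 3$:
$$I = - \frac{5 \sqrt{3} \sqrt{\pi}}{108}.$$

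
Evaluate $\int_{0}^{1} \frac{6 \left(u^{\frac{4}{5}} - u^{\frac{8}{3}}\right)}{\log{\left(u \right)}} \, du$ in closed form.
$\log{\left(\frac{387420489}{27680640625} \right)}$

Introduce a parameter $a$ in the exponent: let $I(a) = \int_{0}^{1} \frac{6 \left(- u^{\frac{8}{3}} + u^{a}\right)}{\log{\left(u \right)}} \, du$.

Since $\dfrac{\partial}{\partial a}\,u^{a} = u^{a} \ln u$, the $\ln u$ in the denominator cancels and
$$\frac{dI}{da} = \int_{0}^{1} 6 u^{a} \, du = 6 \left[\frac{u^{a+1}}{a+1}\right]_0^1 = \frac{6}{a + 1}.$$

Integrating with respect to $a$ gives $I(a) = \log{\left(\frac{729 \left(a + 1\right)^{6}}{1771561} \right)} + C$.

At $a = \frac{8}{3}$ the integrand is identically $0$, so $I(\frac{8}{3}) = 0$. The closed form gives $0$, hence $C = 0$.

Setting $a = \frac{4}{5}$:
$$I = \log{\left(\frac{387420489}{27680640625} \right)}.$$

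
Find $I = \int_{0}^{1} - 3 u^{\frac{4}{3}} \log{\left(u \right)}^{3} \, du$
$\frac{1458}{2401}$

Consider the simpler parametrised integral
$$J(a) = \int_{0}^{1} - 3 u^{a} \, du = - \frac{3}{a + 1}.$$

Differentiating under the integral sign brings down a factor of $\ln u$:
$$\frac{dJ}{da} = \int_{0}^{1} - 3 u^{a} \log{\left(u \right)} \, du = \frac{3}{\left(a + 1\right)^{2}}.$$

Repeating $3$ times in total — each differentiation brings down another $\ln u$ — gives
$$\frac{d^{3}J}{da^{3}} = \int_{0}^{1} - 3 u^{a} \log{\left(u \right)}^{3} \, du = \frac{18}{\left(a + 1\right)^{4}},$$
and the integrand here is exactly the target integrand, so $I = \frac{18}{\left(a + 1\right)^{4}}$.

Setting $a = \frac{4}{3}$:
$$I = \frac{1458}{2401}.$$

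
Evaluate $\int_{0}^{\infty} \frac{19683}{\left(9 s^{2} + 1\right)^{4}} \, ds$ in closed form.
$\frac{32805 \pi}{32}$

Start from the standard arctangent integral
$$J(a) = \int_{0}^{\infty} \frac{3}{a^{2} + s^{2}} \, ds = \frac{3 \pi}{2 a}.$$

Differentiating under the integral sign with respect to $a$,
$$\frac{dJ}{da} = \int_{0}^{\infty} - \frac{6 a}{\left(a^{2} + s^{2}\right)^{2}} \, ds = - \frac{3 \pi}{2 a^{2}},$$
so $\int_{0}^{\infty} \frac{3}{\left(a^{2} + s^{2}\right)^{2}} \, ds = \frac{3 \pi}{4 a^{3}}$.

Repeating — each differentiation of $1/(s^2+a^2)^j$ produces $-2ja/(s^2+a^2)^{j+1}$ — and dividing through by $-2ja$ at each step yields, after $3$ differentiations in total,
$$\int_{0}^{\infty} \frac{3}{\left(a^{2} + s^{2}\right)^{4}} \, ds = \frac{15 \pi}{32 a^{7}}.$$

Setting $a = \frac{1}{3}$:
$$I = \frac{32805 \pi}{32}.$$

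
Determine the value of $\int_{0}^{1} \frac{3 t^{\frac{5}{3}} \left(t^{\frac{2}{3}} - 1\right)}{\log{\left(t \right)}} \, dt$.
$- \log{\left(\frac{64}{125} \right)}$

Replace the exponent $\frac{5}{3}$ by a parameter $a$: let $I(a) = \int_{0}^{1} \frac{3 \left(t^{\frac{7}{3}} - t^{a}\right)}{\log{\left(t \right)}} \, dt$.

Since $\dfrac{\partial}{\partial a}\,t^{a} = t^{a} \ln t$, the $\ln t$ in the denominator cancels and
$$\frac{dI}{da} = \int_{0}^{1} -3 t^{a} \, dt = -3 \left[\frac{t^{a+1}}{a+1}\right]_0^1 = - \frac{3}{a + 1}.$$

Integrating with respect to $a$ gives $I(a) = - \log{\left(\frac{27 \left(a + 1\right)^{3}}{1000} \right)} + C$.

At $a = \frac{7}{3}$ the integrand is identically $0$, so $I(\frac{7}{3}) = 0$. The closed form gives $0$, hence $C = 0$.

Setting $a = \frac{5}{3}$:
$$I = - \log{\left(\frac{64}{125} \right)}.$$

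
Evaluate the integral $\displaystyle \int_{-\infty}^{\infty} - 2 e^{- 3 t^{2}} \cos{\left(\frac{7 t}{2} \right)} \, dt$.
$- \frac{2 \sqrt{3} \sqrt{\pi}}{3 e^{\frac{49}{48}}}$

Define $I(b) = \int_{-\infty}^{\infty} - 2 e^{- 3 t^{2}} \cos{\left(b t \right)} \, dt$.

Differentiating under the integral sign,
$$I'(b) = \int_{-\infty}^{\infty} 2 t e^{- 3 t^{2}} \sin{\left(b t \right)} \, dt.$$

Integrate $\int_{-\infty}^{\infty} t \sin(b t)\, e^{- 3 t^{2}}\, dt$ by parts with $u = \sin(b t)$ and $dv = t\, e^{- 3 t^{2}}\, dt$, giving $v = - \frac{e^{- 3 t^{2}}}{6}$. The boundary term vanishes and
$$\int_{-\infty}^{\infty} t \sin(b t)\, e^{- 3 t^{2}}\, dt = \frac{b}{6} \int_{-\infty}^{\infty} \cos(b t)\, e^{- 3 t^{2}}\, dt,$$
so $I'(b) = - \frac{b}{6}\, I(b)$.

This is a separable first-order ODE; solving with the initial condition $I(0) = \int_{-\infty}^{\infty} - 2 e^{- 3 t^{2}}\,dt = - \frac{2 \sqrt{3} \sqrt{\pi}}{3}$ gives
$$I(b) = - \frac{2 \sqrt{3} \sqrt{\pi} e^{- \frac{b^{2}}{12}}}{3}.$$

Setting $b = \frac{7}{2}$:
$$I = - \frac{2 \sqrt{3} \sqrt{\pi}}{3 e^{\frac{49}{48}}}.$$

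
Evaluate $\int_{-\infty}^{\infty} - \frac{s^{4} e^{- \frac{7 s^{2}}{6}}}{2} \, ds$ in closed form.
$- \frac{27 \sqrt{42} \sqrt{\pi}}{686}$

Start from the elementary integral
$$J(a) = \int_{-\infty}^{\infty} - \frac{e^{- a s^{2}}}{2} \, ds = - \frac{\sqrt{\pi}}{2 \sqrt{a}}.$$

Differentiating under the integral sign brings down a factor of $(-s^2)$:
$$\frac{dJ}{da} = \int_{-\infty}^{\infty} \frac{s^{2} e^{- a s^{2}}}{2} \, ds = \frac{\sqrt{\pi}}{4 a^{\frac{3}{2}}}.$$

Repeating twice in total — each differentiation brings down another $(-s^2)$ — gives
$$\frac{d^{2}J}{da^{2}} = \int_{-\infty}^{\infty} - \frac{s^{4} e^{- a s^{2}}}{2} \, ds = - \frac{3 \sqrt{\pi}}{8 a^{\frac{5}{2}}},$$
and the integrand here is exactly the target integrand, so $I = - \frac{3 \sqrt{\pi}}{8 a^{\frac{5}{2}}}$.

Setting $a = \frac{7}{6}$:
$$I = - \frac{27 \sqrt{42} \sqrt{\pi}}{686}.$$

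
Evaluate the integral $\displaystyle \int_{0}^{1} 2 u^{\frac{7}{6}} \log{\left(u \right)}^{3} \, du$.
$- \frac{15552}{28561}$

Begin with the known integral
$$J(a) = \int_{0}^{1} 2 u^{a} \, du = \frac{2}{a + 1}.$$

Differentiating under the integral sign brings down a factor of $\ln u$:
$$\frac{dJ}{da} = \int_{0}^{1} 2 u^{a} \log{\left(u \right)} \, du = - \frac{2}{\left(a + 1\right)^{2}}.$$

Repeating $3$ times in total — each differentiation brings down another $\ln u$ — gives
$$\frac{d^{3}J}{da^{3}} = \int_{0}^{1} 2 u^{a} \log{\left(u \right)}^{3} \, du = - \frac{12}{\left(a + 1\right)^{4}},$$
and the integrand here is exactly the target integrand, so $I = - \frac{12}{\left(a + 1\right)^{4}}$.

Setting $a = \frac{7}{6}$:
$$I = - \frac{15552}{28561}.$$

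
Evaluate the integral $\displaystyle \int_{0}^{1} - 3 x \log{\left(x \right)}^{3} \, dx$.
$\frac{9}{8}$

Start from the elementary integral
$$J(a) = \int_{0}^{1} - 3 x^{a} \, dx = - \frac{3}{a + 1}.$$

Differentiating under the integral sign brings down a factor of $\ln x$:
$$\frac{dJ}{da} = \int_{0}^{1} - 3 x^{a} \log{\left(x \right)} \, dx = \frac{3}{\left(a + 1\right)^{2}}.$$

Repeating $3$ times in total — each differentiation brings down another $\ln x$ — gives
$$\frac{d^{3}J}{da^{3}} = \int_{0}^{1} - 3 x^{a} \log{\left(x \right)}^{3} \, dx = \frac{18}{\left(a + 1\right)^{4}},$$
and the integrand here is exactly the target integrand, so $I = \frac{18}{\left(a + 1\right)^{4}}$.

Setting $a = 1$:
$$I = \frac{9}{8}.$$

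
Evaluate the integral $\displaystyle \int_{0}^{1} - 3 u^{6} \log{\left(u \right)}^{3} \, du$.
$\frac{18}{2401}$

Consider the simpler parametrised integral
$$J(a) = \int_{0}^{1} - 3 u^{a} \, du = - \frac{3}{a + 1}.$$

Differentiating under the integral sign brings down a factor of $\ln u$:
$$\frac{dJ}{da} = \int_{0}^{1} - 3 u^{a} \log{\left(u \right)} \, du = \frac{3}{\left(a + 1\right)^{2}}.$$

Repeating $3$ times in total — each differentiation brings down another $\ln u$ — gives
$$\frac{d^{3}J}{da^{3}} = \int_{0}^{1} - 3 u^{a} \log{\left(u \right)}^{3} \, du = \frac{18}{\left(a + 1\right)^{4}},$$
and the integrand here is exactly the target integrand, so $I = \frac{18}{\left(a + 1\right)^{4}}$.

Setting $a = 6$:
$$I = \frac{18}{2401}.$$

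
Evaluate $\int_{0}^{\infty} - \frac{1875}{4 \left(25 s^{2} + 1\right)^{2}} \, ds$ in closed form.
$- \frac{375 \pi}{16}$

Begin with the known result
$$J(a) = \int_{0}^{\infty} - \frac{3}{4 \left(a^{2} + s^{2}\right)} \, ds = - \frac{3 \pi}{8 a}.$$

Differentiating under the integral sign with respect to $a$,
$$\frac{dJ}{da} = \int_{0}^{\infty} \frac{3 a}{2 \left(a^{2} + s^{2}\right)^{2}} \, ds = \frac{3 \pi}{8 a^{2}},$$
so $\int_{0}^{\infty} - \frac{3}{4 \left(a^{2} + s^{2}\right)^{2}} \, ds = - \frac{3 \pi}{16 a^{3}}$.

Setting $a = \frac{1}{5}$:
$$I = - \frac{375 \pi}{16}.$$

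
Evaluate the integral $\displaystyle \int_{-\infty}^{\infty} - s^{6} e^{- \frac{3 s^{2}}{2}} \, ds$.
$- \frac{5 \sqrt{6} \sqrt{\pi}}{27}$

Begin with the known integral
$$J(a) = \int_{-\infty}^{\infty} - e^{- a s^{2}} \, ds = - \frac{\sqrt{\pi}}{\sqrt{a}}.$$

Differentiating under the integral sign brings down a factor of $(-s^2)$:
$$\frac{dJ}{da} = \int_{-\infty}^{\infty} s^{2} e^{- a s^{2}} \, ds = \frac{\sqrt{\pi}}{2 a^{\frac{3}{2}}}.$$

Repeating $3$ times in total — each differentiation brings down another $(-s^2)$ — gives
$$\frac{d^{3}J}{da^{3}} = \int_{-\infty}^{\infty} s^{6} e^{- a s^{2}} \, ds = \frac{15 \sqrt{\pi}}{8 a^{\frac{7}{2}}},$$
and the integrand here is $(-1)^{3}$ times the target integrand, so $I = (-1)^{3}\,\frac{d^{3}J}{da^{3}} = - \frac{15 \sqrt{\pi}}{8 a^{\frac{7}{2}}}$.

Setting $a = \frac{3}{2}$:
$$I = - \frac{5 \sqrt{6} \sqrt{\pi}}{27}.$$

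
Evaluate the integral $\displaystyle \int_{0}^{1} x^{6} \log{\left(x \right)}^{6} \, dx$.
$\frac{720}{823543}$

Begin with the known integral
$$J(a) = \int_{0}^{1} x^{a} \, dx = \frac{1}{a + 1}.$$

Differentiating under the integral sign brings down a factor of $\ln x$:
$$\frac{dJ}{da} = \int_{0}^{1} x^{a} \log{\left(x \right)} \, dx = - \frac{1}{\left(a + 1\right)^{2}}.$$

Repeating $6$ times in total — each differentiation brings down another $\ln x$ — gives
$$\frac{d^{6}J}{da^{6}} = \int_{0}^{1} x^{a} \log{\left(x \right)}^{6} \, dx = \frac{720}{\left(a + 1\right)^{7}},$$
and the integrand here is exactly the target integrand, so $I = \frac{720}{\left(a + 1\right)^{7}}$.

Setting $a = 6$:
$$I = \frac{720}{823543}.$$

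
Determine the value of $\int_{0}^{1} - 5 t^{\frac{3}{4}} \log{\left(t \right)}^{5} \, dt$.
$\frac{2457600}{117649}$

Consider the simpler parametrised integral
$$J(a) = \int_{0}^{1} - 5 t^{a} \, dt = - \frac{5}{a + 1}.$$

Differentiating under the integral sign brings down a factor of $\ln t$:
$$\frac{dJ}{da} = \int_{0}^{1} - 5 t^{a} \log{\left(t \right)} \, dt = \frac{5}{\left(a + 1\right)^{2}}.$$

Repeating $5$ times in total — each differentiation brings down another $\ln t$ — gives
$$\frac{d^{5}J}{da^{5}} = \int_{0}^{1} - 5 t^{a} \log{\left(t \right)}^{5} \, dt = \frac{600}{\left(a + 1\right)^{6}},$$
and the integrand here is exactly the target integrand, so $I = \frac{600}{\left(a + 1\right)^{6}}$.

Setting $a = \frac{3}{4}$:
$$I = \frac{2457600}{117649}.$$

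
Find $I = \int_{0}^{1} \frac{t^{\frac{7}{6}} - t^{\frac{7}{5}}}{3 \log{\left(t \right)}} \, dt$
$- \log{\left(6 \right)} + \frac{\log{\left(195 \right)}}{3}$

Introduce a parameter $a$ in the exponent: let $I(a) = \int_{0}^{1} \frac{- t^{\frac{7}{5}} + t^{a}}{3 \log{\left(t \right)}} \, dt$.

Since $\dfrac{\partial}{\partial a}\,t^{a} = t^{a} \ln t$, the $\ln t$ in the denominator cancels and
$$\frac{dI}{da} = \int_{0}^{1} \frac{1}{3} t^{a} \, dt = \frac{1}{3} \left[\frac{t^{a+1}}{a+1}\right]_0^1 = \frac{1}{3 \left(a + 1\right)}.$$

Integrating with respect to $a$ gives $I(a) = \log{\left(\frac{\sqrt[3]{90} \sqrt[3]{a + 1}}{6} \right)} + C$.

At $a = \frac{7}{5}$ the integrand is identically $0$, so $I(\frac{7}{5}) = 0$. The closed form gives $0$, hence $C = 0$.

Setting $a = \frac{7}{6}$:
$$I = - \log{\left(6 \right)} + \frac{\log{\left(195 \right)}}{3}.$$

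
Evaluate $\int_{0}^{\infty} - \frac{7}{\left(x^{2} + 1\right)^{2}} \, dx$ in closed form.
$- \frac{7 \pi}{4}$

Recall the elementary integral
$$J(a) = \int_{0}^{\infty} - \frac{7}{a^{2} + x^{2}} \, dx = - \frac{7 \pi}{2 a}.$$

Differentiating under the integral sign with respect to $a$,
$$\frac{dJ}{da} = \int_{0}^{\infty} \frac{14 a}{\left(a^{2} + x^{2}\right)^{2}} \, dx = \frac{7 \pi}{2 a^{2}},$$
so $\int_{0}^{\infty} - \frac{7}{\left(a^{2} + x^{2}\right)^{2}} \, dx = - \frac{7 \pi}{4 a^{3}}$.

Setting $a = 1$:
$$I = - \frac{7 \pi}{4}.$$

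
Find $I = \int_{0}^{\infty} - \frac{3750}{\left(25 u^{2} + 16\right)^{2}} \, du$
$- \frac{375 \pi}{128}$

Begin with the known result
$$J(a) = \int_{0}^{\infty} - \frac{6}{a^{2} + u^{2}} \, du = - \frac{3 \pi}{a}.$$

Differentiating under the integral sign with respect to $a$,
$$\frac{dJ}{da} = \int_{0}^{\infty} \frac{12 a}{\left(a^{2} + u^{2}\right)^{2}} \, du = \frac{3 \pi}{a^{2}},$$
so $\int_{0}^{\infty} - \frac{6}{\left(a^{2} + u^{2}\right)^{2}} \, du = - \frac{3 \pi}{2 a^{3}}$.

Setting $a = \frac{4}{5}$:
$$I = - \frac{375 \pi}{128}.$$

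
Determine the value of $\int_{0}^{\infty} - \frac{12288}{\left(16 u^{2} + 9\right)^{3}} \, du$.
$- \frac{64 \pi}{27}$

Start from the standard arctangent integral
$$J(a) = \int_{0}^{\infty} - \frac{3}{a^{2} + u^{2}} \, du = - \frac{3 \pi}{2 a}.$$

Differentiating under the integral sign with respect to $a$,
$$\frac{dJ}{da} = \int_{0}^{\infty} \frac{6 a}{\left(a^{2} + u^{2}\right)^{2}} \, du = \frac{3 \pi}{2 a^{2}},$$
so $\int_{0}^{\infty} - \frac{3}{\left(a^{2} + u^{2}\right)^{2}} \, du = - \frac{3 \pi}{4 a^{3}}$.

Repeating — each differentiation of $1/(u^2+a^2)^j$ produces $-2ja/(u^2+a^2)^{j+1}$ — and dividing through by $-2ja$ at each step yields, after $2$ differentiations in total,
$$\int_{0}^{\infty} - \frac{3}{\left(a^{2} + u^{2}\right)^{3}} \, du = - \frac{9 \pi}{16 a^{5}}.$$

Setting $a = \frac{3}{4}$:
$$I = - \frac{64 \pi}{27}.$$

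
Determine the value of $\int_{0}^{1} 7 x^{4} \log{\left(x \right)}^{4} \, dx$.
$\frac{168}{3125}$

Start from the elementary integral
$$J(a) = \int_{0}^{1} 7 x^{a} \, dx = \frac{7}{a + 1}.$$

Differentiating under the integral sign brings down a factor of $\ln x$:
$$\frac{dJ}{da} = \int_{0}^{1} 7 x^{a} \log{\left(x \right)} \, dx = - \frac{7}{\left(a + 1\right)^{2}}.$$

Repeating $4$ times in total — each differentiation brings down another $\ln x$ — gives
$$\frac{d^{4}J}{da^{4}} = \int_{0}^{1} 7 x^{a} \log{\left(x \right)}^{4} \, dx = \frac{168}{\left(a + 1\right)^{5}},$$
and the integrand here is exactly the target integrand, so $I = \frac{168}{\left(a + 1\right)^{5}}$.

Setting $a = 4$:
$$I = \frac{168}{3125}.$$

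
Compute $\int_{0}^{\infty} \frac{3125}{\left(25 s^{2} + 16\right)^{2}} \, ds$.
$\frac{625 \pi}{256}$

Recall the elementary integral
$$J(a) = \int_{0}^{\infty} \frac{5}{a^{2} + s^{2}} \, ds = \frac{5 \pi}{2 a}.$$

Differentiating under the integral sign with respect to $a$,
$$\frac{dJ}{da} = \int_{0}^{\infty} - \frac{10 a}{\left(a^{2} + s^{2}\right)^{2}} \, ds = - \frac{5 \pi}{2 a^{2}},$$
so $\int_{0}^{\infty} \frac{5}{\left(a^{2} + s^{2}\right)^{2}} \, ds = \frac{5 \pi}{4 a^{3}}$.

Setting $a = \frac{4}{5}$:
$$I = \frac{625 \pi}{256}.$$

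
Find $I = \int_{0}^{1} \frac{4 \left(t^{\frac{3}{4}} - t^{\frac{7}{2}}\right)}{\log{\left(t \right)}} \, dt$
$- \log{\left(\frac{104976}{2401} \right)}$

Consider the one-parameter family: let $I(a) = \int_{0}^{1} \frac{4 \left(t^{\frac{3}{4}} - t^{a}\right)}{\log{\left(t \right)}} \, dt$.

Since $\dfrac{\partial}{\partial a}\,t^{a} = t^{a} \ln t$, the $\ln t$ in the denominator cancels and
$$\frac{dI}{da} = \int_{0}^{1} -4 t^{a} \, dt = -4 \left[\frac{t^{a+1}}{a+1}\right]_0^1 = - \frac{4}{a + 1}.$$

Integrating with respect to $a$ gives $I(a) = - \log{\left(\frac{256 \left(a + 1\right)^{4}}{2401} \right)} + C$.

At $a = \frac{3}{4}$ the integrand is identically $0$, so $I(\frac{3}{4}) = 0$. The closed form gives $0$, hence $C = 0$.

Setting $a = \frac{7}{2}$:
$$I = - \log{\left(\frac{104976}{2401} \right)}.$$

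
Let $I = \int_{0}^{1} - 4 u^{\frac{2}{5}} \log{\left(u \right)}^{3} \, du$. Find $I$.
$\frac{15000}{2401}$

Start from the elementary integral
$$J(a) = \int_{0}^{1} - 4 u^{a} \, du = - \frac{4}{a + 1}.$$

Differentiating under the integral sign brings down a factor of $\ln u$:
$$\frac{dJ}{da} = \int_{0}^{1} - 4 u^{a} \log{\left(u \right)} \, du = \frac{4}{\left(a + 1\right)^{2}}.$$

Repeating $3$ times in total — each differentiation brings down another $\ln u$ — gives
$$\frac{d^{3}J}{da^{3}} = \int_{0}^{1} - 4 u^{a} \log{\left(u \right)}^{3} \, du = \frac{24}{\left(a + 1\right)^{4}},$$
and the integrand here is exactly the target integrand, so $I = \frac{24}{\left(a + 1\right)^{4}}$.

Setting $a = \frac{2}{5}$:
$$I = \frac{15000}{2401}.$$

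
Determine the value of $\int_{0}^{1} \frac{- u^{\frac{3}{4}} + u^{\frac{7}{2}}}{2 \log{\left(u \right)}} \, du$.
$\log{\left(\frac{3 \sqrt{14}}{7} \right)}$

Consider the one-parameter family: let $I(a) = \int_{0}^{1} \frac{u^{\frac{7}{2}} - u^{a}}{2 \log{\left(u \right)}} \, du$.

Since $\dfrac{\partial}{\partial a}\,u^{a} = u^{a} \ln u$, the $\ln u$ in the denominator cancels and
$$\frac{dI}{da} = \int_{0}^{1} - \frac{1}{2} u^{a} \, du = - \frac{1}{2} \left[\frac{u^{a+1}}{a+1}\right]_0^1 = - \frac{1}{2 a + 2}.$$

Integrating with respect to $a$ gives $I(a) = - \frac{\log{\left(a + 1 \right)}}{2} - \frac{\log{\left(2 \right)}}{2} + \log{\left(3 \right)} + C$.

At $a = \frac{7}{2}$ the integrand is identically $0$, so $I(\frac{7}{2}) = 0$. The closed form gives $0$, hence $C = 0$.

Setting $a = \frac{3}{4}$:
$$I = \log{\left(\frac{3 \sqrt{14}}{7} \right)}.$$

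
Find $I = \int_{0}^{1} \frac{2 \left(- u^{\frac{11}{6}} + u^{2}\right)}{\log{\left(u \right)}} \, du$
$\log{\left(\frac{324}{289} \right)}$

Consider the one-parameter family: let $I(a) = \int_{0}^{1} \frac{2 \left(- u^{\frac{11}{6}} + u^{a}\right)}{\log{\left(u \right)}} \, du$.

Since $\dfrac{\partial}{\partial a}\,u^{a} = u^{a} \ln u$, the $\ln u$ in the denominator cancels and
$$\frac{dI}{da} = \int_{0}^{1} 2 u^{a} \, du = 2 \left[\frac{u^{a+1}}{a+1}\right]_0^1 = \frac{2}{a + 1}.$$

Integrating with respect to $a$ gives $I(a) = \log{\left(\frac{36 \left(a + 1\right)^{2}}{289} \right)} + C$.

At $a = \frac{11}{6}$ the integrand is identically $0$, so $I(\frac{11}{6}) = 0$. The closed form gives $0$, hence $C = 0$.

Setting $a = 2$:
$$I = \log{\left(\frac{324}{289} \right)}.$$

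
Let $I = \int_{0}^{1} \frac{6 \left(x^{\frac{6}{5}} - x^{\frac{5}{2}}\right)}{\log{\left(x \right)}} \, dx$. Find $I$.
$- \log{\left(\frac{1838265625}{113379904} \right)}$

Introduce a parameter $a$ in the exponent: let $I(a) = \int_{0}^{1} \frac{6 \left(x^{\frac{6}{5}} - x^{a}\right)}{\log{\left(x \right)}} \, dx$.

Since $\dfrac{\partial}{\partial a}\,x^{a} = x^{a} \ln x$, the $\ln x$ in the denominator cancels and
$$\frac{dI}{da} = \int_{0}^{1} -6 x^{a} \, dx = -6 \left[\frac{x^{a+1}}{a+1}\right]_0^1 = - \frac{6}{a + 1}.$$

Integrating with respect to $a$ gives $I(a) = - \log{\left(\frac{15625 \left(a + 1\right)^{6}}{1771561} \right)} + C$.

At $a = \frac{6}{5}$ the integrand is identically $0$, so $I(\frac{6}{5}) = 0$. The closed form gives $0$, hence $C = 0$.

Setting $a = \frac{5}{2}$:
$$I = - \log{\left(\frac{1838265625}{113379904} \right)}.$$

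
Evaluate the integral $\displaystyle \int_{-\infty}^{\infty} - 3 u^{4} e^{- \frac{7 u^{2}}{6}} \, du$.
$- \frac{81 \sqrt{42} \sqrt{\pi}}{343}$

Start from the elementary integral
$$J(a) = \int_{-\infty}^{\infty} - 3 e^{- a u^{2}} \, du = - \frac{3 \sqrt{\pi}}{\sqrt{a}}.$$

Differentiating under the integral sign brings down a factor of $(-u^2)$:
$$\frac{dJ}{da} = \int_{-\infty}^{\infty} 3 u^{2} e^{- a u^{2}} \, du = \frac{3 \sqrt{\pi}}{2 a^{\frac{3}{2}}}.$$

Repeating twice in total — each differentiation brings down another $(-u^2)$ — gives
$$\frac{d^{2}J}{da^{2}} = \int_{-\infty}^{\infty} - 3 u^{4} e^{- a u^{2}} \, du = - \frac{9 \sqrt{\pi}}{4 a^{\frac{5}{2}}},$$
and the integrand here is exactly the target integrand, so $I = - \frac{9 \sqrt{\pi}}{4 a^{\frac{5}{2}}}$.

Setting $a = \frac{7}{6}$:
$$I = - \frac{81 \sqrt{42} \sqrt{\pi}}{343}.$$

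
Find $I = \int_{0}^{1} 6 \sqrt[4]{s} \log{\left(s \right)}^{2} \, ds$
$\frac{768}{125}$

Start from the elementary integral
$$J(a) = \int_{0}^{1} 6 s^{a} \, ds = \frac{6}{a + 1}.$$

Differentiating under the integral sign brings down a factor of $\ln s$:
$$\frac{dJ}{da} = \int_{0}^{1} 6 s^{a} \log{\left(s \right)} \, ds = - \frac{6}{\left(a + 1\right)^{2}}.$$

Repeating twice in total — each differentiation brings down another $\ln s$ — gives
$$\frac{d^{2}J}{da^{2}} = \int_{0}^{1} 6 s^{a} \log{\left(s \right)}^{2} \, ds = \frac{12}{\left(a + 1\right)^{3}},$$
and the integrand here is exactly the target integrand, so $I = \frac{12}{\left(a + 1\right)^{3}}$.

Setting $a = \frac{1}{4}$:
$$I = \frac{768}{125}.$$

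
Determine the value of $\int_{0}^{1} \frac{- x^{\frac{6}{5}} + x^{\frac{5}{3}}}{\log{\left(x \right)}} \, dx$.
$\log{\left(\frac{40}{33} \right)}$

Replace the exponent $\frac{5}{3}$ by a parameter $a$: let $I(a) = \int_{0}^{1} \frac{- x^{\frac{6}{5}} + x^{a}}{\log{\left(x \right)}} \, dx$.

Since $\dfrac{\partial}{\partial a}\,x^{a} = x^{a} \ln x$, the $\ln x$ in the denominator cancels and
$$\frac{dI}{da} = \int_{0}^{1} x^{a} \, dx = \left[\frac{x^{a+1}}{a+1}\right]_0^1 = \frac{1}{a + 1}.$$

Integrating with respect to $a$ gives $I(a) = \log{\left(\frac{5 a}{11} + \frac{5}{11} \right)} + C$.

At $a = \frac{6}{5}$ the integrand is identically $0$, so $I(\frac{6}{5}) = 0$. The closed form gives $0$, hence $C = 0$.

Setting $a = \frac{5}{3}$:
$$I = \log{\left(\frac{40}{33} \right)}.$$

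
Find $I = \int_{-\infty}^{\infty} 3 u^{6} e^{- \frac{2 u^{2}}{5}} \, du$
$\frac{5625 \sqrt{10} \sqrt{\pi}}{128}$

Begin with the known integral
$$J(a) = \int_{-\infty}^{\infty} 3 e^{- a u^{2}} \, du = \frac{3 \sqrt{\pi}}{\sqrt{a}}.$$

Differentiating under the integral sign brings down a factor of $(-u^2)$:
$$\frac{dJ}{da} = \int_{-\infty}^{\infty} - 3 u^{2} e^{- a u^{2}} \, du = - \frac{3 \sqrt{\pi}}{2 a^{\frac{3}{2}}}.$$

Repeating $3$ times in total — each differentiation brings down another $(-u^2)$ — gives
$$\frac{d^{3}J}{da^{3}} = \int_{-\infty}^{\infty} - 3 u^{6} e^{- a u^{2}} \, du = - \frac{45 \sqrt{\pi}}{8 a^{\frac{7}{2}}},$$
and the integrand here is $(-1)^{3}$ times the target integrand, so $I = (-1)^{3}\,\frac{d^{3}J}{da^{3}} = \frac{45 \sqrt{\pi}}{8 a^{\frac{7}{2}}}$.

Setting $a = \frac{2}{5}$:
$$I = \frac{5625 \sqrt{10} \sqrt{\pi}}{128}.$$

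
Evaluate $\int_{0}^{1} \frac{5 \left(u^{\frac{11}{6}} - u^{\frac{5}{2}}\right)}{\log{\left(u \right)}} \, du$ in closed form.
$- \log{\left(\frac{4084101}{1419857} \right)}$

Consider the one-parameter family: let $I(a) = \int_{0}^{1} \frac{5 \left(u^{\frac{11}{6}} - u^{a}\right)}{\log{\left(u \right)}} \, du$.

Since $\dfrac{\partial}{\partial a}\,u^{a} = u^{a} \ln u$, the $\ln u$ in the denominator cancels and
$$\frac{dI}{da} = \int_{0}^{1} -5 u^{a} \, du = -5 \left[\frac{u^{a+1}}{a+1}\right]_0^1 = - \frac{5}{a + 1}.$$

Integrating with respect to $a$ gives $I(a) = - \log{\left(\frac{7776 \left(a + 1\right)^{5}}{1419857} \right)} + C$.

At $a = \frac{11}{6}$ the integrand is identically $0$, so $I(\frac{11}{6}) = 0$. The closed form gives $0$, hence $C = 0$.

Setting $a = \frac{5}{2}$:
$$I = - \log{\left(\frac{4084101}{1419857} \right)}.$$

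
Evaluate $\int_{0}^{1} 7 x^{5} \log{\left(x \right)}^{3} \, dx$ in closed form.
$- \frac{7}{216}$

Start from the elementary integral
$$J(a) = \int_{0}^{1} 7 x^{a} \, dx = \frac{7}{a + 1}.$$

Differentiating under the integral sign brings down a factor of $\ln x$:
$$\frac{dJ}{da} = \int_{0}^{1} 7 x^{a} \log{\left(x \right)} \, dx = - \frac{7}{\left(a + 1\right)^{2}}.$$

Repeating $3$ times in total — each differentiation brings down another $\ln x$ — gives
$$\frac{d^{3}J}{da^{3}} = \int_{0}^{1} 7 x^{a} \log{\left(x \right)}^{3} \, dx = - \frac{42}{\left(a + 1\right)^{4}},$$
and the integrand here is exactly the target integrand, so $I = - \frac{42}{\left(a + 1\right)^{4}}$.

Setting $a = 5$:
$$I = - \frac{7}{216}.$$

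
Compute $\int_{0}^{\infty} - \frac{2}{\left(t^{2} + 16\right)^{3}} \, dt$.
$- \frac{3 \pi}{8192}$

Recall the elementary integral
$$J(a) = \int_{0}^{\infty} - \frac{2}{a^{2} + t^{2}} \, dt = - \frac{\pi}{a}.$$

Differentiating under the integral sign with respect to $a$,
$$\frac{dJ}{da} = \int_{0}^{\infty} \frac{4 a}{\left(a^{2} + t^{2}\right)^{2}} \, dt = \frac{\pi}{a^{2}},$$
so $\int_{0}^{\infty} - \frac{2}{\left(a^{2} + t^{2}\right)^{2}} \, dt = - \frac{\pi}{2 a^{3}}$.

Repeating — each differentiation of $1/(t^2+a^2)^j$ produces $-2ja/(t^2+a^2)^{j+1}$ — and dividing through by $-2ja$ at each step yields, after $2$ differentiations in total,
$$\int_{0}^{\infty} - \frac{2}{\left(a^{2} + t^{2}\right)^{3}} \, dt = - \frac{3 \pi}{8 a^{5}}.$$

Setting $a = 4$:
$$I = - \frac{3 \pi}{8192}.$$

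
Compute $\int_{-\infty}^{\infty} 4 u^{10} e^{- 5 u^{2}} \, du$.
$\frac{189 \sqrt{5} \sqrt{\pi}}{25000}$

Begin with the known integral
$$J(a) = \int_{-\infty}^{\infty} 4 e^{- a u^{2}} \, du = \frac{4 \sqrt{\pi}}{\sqrt{a}}.$$

Differentiating under the integral sign brings down a factor of $(-u^2)$:
$$\frac{dJ}{da} = \int_{-\infty}^{\infty} - 4 u^{2} e^{- a u^{2}} \, du = - \frac{2 \sqrt{\pi}}{a^{\frac{3}{2}}}.$$

Repeating $5$ times in total — each differentiation brings down another $(-u^2)$ — gives
$$\frac{d^{5}J}{da^{5}} = \int_{-\infty}^{\infty} - 4 u^{10} e^{- a u^{2}} \, du = - \frac{945 \sqrt{\pi}}{8 a^{\frac{11}{2}}},$$
and the integrand here is $(-1)^{5}$ times the target integrand, so $I = (-1)^{5}\,\frac{d^{5}J}{da^{5}} = \frac{945 \sqrt{\pi}}{8 a^{\frac{11}{2}}}$.

Setting $a = 5$:
$$I = \frac{189 \sqrt{5} \sqrt{\pi}}{25000}.$$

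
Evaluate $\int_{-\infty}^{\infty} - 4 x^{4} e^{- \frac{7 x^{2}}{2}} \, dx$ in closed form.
$- \frac{12 \sqrt{14} \sqrt{\pi}}{343}$

Start from the elementary integral
$$J(a) = \int_{-\infty}^{\infty} - 4 e^{- a x^{2}} \, dx = - \frac{4 \sqrt{\pi}}{\sqrt{a}}.$$

Differentiating under the integral sign brings down a factor of $(-x^2)$:
$$\frac{dJ}{da} = \int_{-\infty}^{\infty} 4 x^{2} e^{- a x^{2}} \, dx = \frac{2 \sqrt{\pi}}{a^{\frac{3}{2}}}.$$

Repeating twice in total — each differentiation brings down another $(-x^2)$ — gives
$$\frac{d^{2}J}{da^{2}} = \int_{-\infty}^{\infty} - 4 x^{4} e^{- a x^{2}} \, dx = - \frac{3 \sqrt{\pi}}{a^{\frac{5}{2}}},$$
and the integrand here is exactly the target integrand, so $I = - \frac{3 \sqrt{\pi}}{a^{\frac{5}{2}}}$.

Setting $a = \frac{7}{2}$:
$$I = - \frac{12 \sqrt{14} \sqrt{\pi}}{343}.$$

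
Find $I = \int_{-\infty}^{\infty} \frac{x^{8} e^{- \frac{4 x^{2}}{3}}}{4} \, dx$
$\frac{8505 \sqrt{3} \sqrt{\pi}}{32768}$

Start from the elementary integral
$$J(a) = \int_{-\infty}^{\infty} \frac{e^{- a x^{2}}}{4} \, dx = \frac{\sqrt{\pi}}{4 \sqrt{a}}.$$

Differentiating under the integral sign brings down a factor of $(-x^2)$:
$$\frac{dJ}{da} = \int_{-\infty}^{\infty} - \frac{x^{2} e^{- a x^{2}}}{4} \, dx = - \frac{\sqrt{\pi}}{8 a^{\frac{3}{2}}}.$$

Repeating $4$ times in total — each differentiation brings down another $(-x^2)$ — gives
$$\frac{d^{4}J}{da^{4}} = \int_{-\infty}^{\infty} \frac{x^{8} e^{- a x^{2}}}{4} \, dx = \frac{105 \sqrt{\pi}}{64 a^{\frac{9}{2}}},$$
and the integrand here is exactly the target integrand, so $I = \frac{105 \sqrt{\pi}}{64 a^{\frac{9}{2}}}$.

Setting $a = \frac{4}{3}$:
$$I = \frac{8505 \sqrt{3} \sqrt{\pi}}{32768}.$$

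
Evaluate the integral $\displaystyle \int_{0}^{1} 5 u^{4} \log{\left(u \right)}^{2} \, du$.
$\frac{2}{25}$

Begin with the known integral
$$J(a) = \int_{0}^{1} 5 u^{a} \, du = \frac{5}{a + 1}.$$

Differentiating under the integral sign brings down a factor of $\ln u$:
$$\frac{dJ}{da} = \int_{0}^{1} 5 u^{a} \log{\left(u \right)} \, du = - \frac{5}{\left(a + 1\right)^{2}}.$$

Repeating twice in total — each differentiation brings down another $\ln u$ — gives
$$\frac{d^{2}J}{da^{2}} = \int_{0}^{1} 5 u^{a} \log{\left(u \right)}^{2} \, du = \frac{10}{\left(a + 1\right)^{3}},$$
and the integrand here is exactly the target integrand, so $I = \frac{10}{\left(a + 1\right)^{3}}$.

Setting $a = 4$:
$$I = \frac{2}{25}.$$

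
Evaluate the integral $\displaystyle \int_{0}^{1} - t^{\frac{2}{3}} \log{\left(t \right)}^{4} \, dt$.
$- \frac{5832}{3125}$

Start from the elementary integral
$$J(a) = \int_{0}^{1} - t^{a} \, dt = - \frac{1}{a + 1}.$$

Differentiating under the integral sign brings down a factor of $\ln t$:
$$\frac{dJ}{da} = \int_{0}^{1} - t^{a} \log{\left(t \right)} \, dt = \frac{1}{\left(a + 1\right)^{2}}.$$

Repeating $4$ times in total — each differentiation brings down another $\ln t$ — gives
$$\frac{d^{4}J}{da^{4}} = \int_{0}^{1} - t^{a} \log{\left(t \right)}^{4} \, dt = - \frac{24}{\left(a + 1\right)^{5}},$$
and the integrand here is exactly the target integrand, so $I = - \frac{24}{\left(a + 1\right)^{5}}$.

Setting $a = \frac{2}{3}$:
$$I = - \frac{5832}{3125}.$$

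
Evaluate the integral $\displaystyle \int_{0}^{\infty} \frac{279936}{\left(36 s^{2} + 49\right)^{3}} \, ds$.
$\frac{8748 \pi}{16807}$

Recall the elementary integral
$$J(a) = \int_{0}^{\infty} \frac{6}{a^{2} + s^{2}} \, ds = \frac{3 \pi}{a}.$$

Differentiating under the integral sign with respect to $a$,
$$\frac{dJ}{da} = \int_{0}^{\infty} - \frac{12 a}{\left(a^{2} + s^{2}\right)^{2}} \, ds = - \frac{3 \pi}{a^{2}},$$
so $\int_{0}^{\infty} \frac{6}{\left(a^{2} + s^{2}\right)^{2}} \, ds = \frac{3 \pi}{2 a^{3}}$.

Repeating — each differentiation of $1/(s^2+a^2)^j$ produces $-2ja/(s^2+a^2)^{j+1}$ — and dividing through by $-2ja$ at each step yields, after $2$ differentiations in total,
$$\int_{0}^{\infty} \frac{6}{\left(a^{2} + s^{2}\right)^{3}} \, ds = \frac{9 \pi}{8 a^{5}}.$$

Setting $a = \frac{7}{6}$:
$$I = \frac{8748 \pi}{16807}.$$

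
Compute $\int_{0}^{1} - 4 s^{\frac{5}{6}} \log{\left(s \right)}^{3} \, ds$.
$\frac{31104}{14641}$

Begin with the known integral
$$J(a) = \int_{0}^{1} - 4 s^{a} \, ds = - \frac{4}{a + 1}.$$

Differentiating under the integral sign brings down a factor of $\ln s$:
$$\frac{dJ}{da} = \int_{0}^{1} - 4 s^{a} \log{\left(s \right)} \, ds = \frac{4}{\left(a + 1\right)^{2}}.$$

Repeating $3$ times in total — each differentiation brings down another $\ln s$ — gives
$$\frac{d^{3}J}{da^{3}} = \int_{0}^{1} - 4 s^{a} \log{\left(s \right)}^{3} \, ds = \frac{24}{\left(a + 1\right)^{4}},$$
and the integrand here is exactly the target integrand, so $I = \frac{24}{\left(a + 1\right)^{4}}$.

Setting $a = \frac{5}{6}$:
$$I = \frac{31104}{14641}.$$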